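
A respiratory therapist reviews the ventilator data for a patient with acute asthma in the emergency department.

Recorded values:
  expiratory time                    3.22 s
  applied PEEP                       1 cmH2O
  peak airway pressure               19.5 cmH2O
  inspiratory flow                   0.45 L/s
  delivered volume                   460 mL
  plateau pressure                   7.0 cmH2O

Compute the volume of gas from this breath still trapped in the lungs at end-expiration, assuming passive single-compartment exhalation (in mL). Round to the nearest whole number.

101

R = (PIP − Pplat)/V̇ = (19.5 − 7.0) / 0.45 = 12.5/0.45 = 27.778 cmH2O·s/L.
C = Vt/(Pplat − PEEP) = 460.0 / (7.0 − 1) = 460.0/6.0 = 76.667 mL/cmH2O.
τ = R × C = 27.778 × 0.07667 L/cmH2O = 2.13 s.
Fraction remaining = e^(−Te/τ) = e^(−3.22/2.13) = 0.2205.
Trapped volume = 460.0 × 0.2205 = 101.43 mL.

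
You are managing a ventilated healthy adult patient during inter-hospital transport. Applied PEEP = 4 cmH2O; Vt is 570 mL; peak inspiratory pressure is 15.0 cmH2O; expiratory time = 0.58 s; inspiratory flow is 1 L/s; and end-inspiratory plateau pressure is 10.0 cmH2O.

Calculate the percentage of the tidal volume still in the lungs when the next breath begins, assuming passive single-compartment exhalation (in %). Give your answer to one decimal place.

29.5

R = (PIP − Pplat)/V̇ = (15.0 − 10.0) / 1 = 5.0/1 = 5.0 cmH2O·s/L.
C = Vt/(Pplat − PEEP) = 570.0 / (10.0 − 4) = 570.0/6.0 = 95.0 mL/cmH2O.
τ = R × C = 5.0 × 0.095 L/cmH2O = 0.475 s.
Fraction remaining at end-expiration = e^(−Te/τ) = e^(−0.58/0.475) = 0.2949 → 29.49%.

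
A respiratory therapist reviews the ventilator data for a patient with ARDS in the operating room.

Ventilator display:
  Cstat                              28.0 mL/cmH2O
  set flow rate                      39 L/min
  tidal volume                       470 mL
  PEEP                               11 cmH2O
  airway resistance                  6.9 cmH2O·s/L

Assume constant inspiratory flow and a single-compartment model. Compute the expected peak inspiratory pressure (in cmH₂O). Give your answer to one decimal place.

32.3

Flow: 39 L/min ÷ 60 = 0.65 L/s.
Equation of motion (constant flow): PIP = Vt/C + R·V̇ + PEEP.
PIP = 470/28.0 + 6.9×0.65 + 11 = 16.786 + 4.485 + 11 = 32.271 cmH2O.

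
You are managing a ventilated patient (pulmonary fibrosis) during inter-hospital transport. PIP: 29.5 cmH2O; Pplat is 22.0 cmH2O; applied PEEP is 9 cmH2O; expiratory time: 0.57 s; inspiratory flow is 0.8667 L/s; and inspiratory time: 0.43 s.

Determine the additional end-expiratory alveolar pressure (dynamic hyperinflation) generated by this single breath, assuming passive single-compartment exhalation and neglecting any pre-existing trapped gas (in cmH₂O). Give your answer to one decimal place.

Vt = flow × Ti = 0.8667 L/s × 0.43 s × 1000 mL/L = 372.68 mL.
R = (PIP − Pplat)/V̇ = (29.5 − 22.0) / 0.8667 = 7.5/0.8667 = 8.654 cmH2O·s/L.
C = Vt/(Pplat − PEEP) = 372.68 / (22.0 − 9) = 372.68/13.0 = 28.668 mL/cmH2O.
τ = R × C = 8.654 × 0.02867 L/cmH2O = 0.2481 s.
Fraction remaining = e^(−Te/τ) = e^(−0.57/0.2481) = 0.1005; trapped volume = 372.68 × 0.1005 = 37.454 mL.
Additional alveolar pressure from trapping ≈ V_trapped / C = 37.454 / 28.668 = 1.306 cmH2O.

1.3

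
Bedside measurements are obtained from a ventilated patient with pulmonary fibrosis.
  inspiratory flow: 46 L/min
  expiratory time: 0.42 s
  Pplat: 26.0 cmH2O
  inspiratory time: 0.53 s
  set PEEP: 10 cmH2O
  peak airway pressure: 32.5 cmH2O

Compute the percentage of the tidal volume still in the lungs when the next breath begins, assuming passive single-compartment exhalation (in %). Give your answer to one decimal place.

14.2

Flow: 46 L/min ÷ 60 = 0.7667 L/s.
Vt = flow × Ti = 0.7667 L/s × 0.53 s × 1000 mL/L = 406.35 mL.
R = (PIP − Pplat)/V̇ = (32.5 − 26.0) / 0.7667 = 6.5/0.7667 = 8.478 cmH2O·s/L.
C = Vt/(Pplat − PEEP) = 406.35 / (26.0 − 10) = 406.35/16.0 = 25.397 mL/cmH2O.
τ = R × C = 8.478 × 0.0254 L/cmH2O = 0.2153 s.
Fraction remaining at end-expiration = e^(−Te/τ) = e^(−0.42/0.2153) = 0.1422 → 14.22%.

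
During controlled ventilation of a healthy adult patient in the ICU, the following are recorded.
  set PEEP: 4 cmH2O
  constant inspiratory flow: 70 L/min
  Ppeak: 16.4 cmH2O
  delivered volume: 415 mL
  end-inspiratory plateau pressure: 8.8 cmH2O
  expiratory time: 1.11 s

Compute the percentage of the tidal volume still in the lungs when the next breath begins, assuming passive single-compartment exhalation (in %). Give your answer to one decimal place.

Flow: 70 L/min ÷ 60 = 1.1667 L/s.
R = (PIP − Pplat)/V̇ = (16.4 − 8.8) / 1.1667 = 7.6/1.1667 = 6.514 cmH2O·s/L.
C = Vt/(Pplat − PEEP) = 415.0 / (8.8 − 4) = 415.0/4.8 = 86.458 mL/cmH2O.
τ = R × C = 6.514 × 0.08646 L/cmH2O = 0.5632 s.
Fraction remaining at end-expiration = e^(−Te/τ) = e^(−1.11/0.5632) = 0.1393 → 13.93%.

13.9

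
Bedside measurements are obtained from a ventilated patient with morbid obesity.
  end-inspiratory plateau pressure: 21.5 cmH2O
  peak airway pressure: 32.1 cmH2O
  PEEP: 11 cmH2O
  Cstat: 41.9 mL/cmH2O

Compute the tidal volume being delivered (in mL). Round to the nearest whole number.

440

Vt = Cstat × (Pplat − PEEP) = 41.9 × (21.5 − 11) = 41.9 × 10.5 = 439.95 mL.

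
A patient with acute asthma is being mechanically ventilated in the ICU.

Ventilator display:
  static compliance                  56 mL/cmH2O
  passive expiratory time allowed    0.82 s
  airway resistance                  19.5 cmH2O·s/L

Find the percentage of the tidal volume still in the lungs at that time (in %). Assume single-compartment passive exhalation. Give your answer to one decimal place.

47.2

τ = R × C = 19.5 × 56 mL/cmH2O = 19.5 × 0.056 L/cmH2O = 1.092 s.
Passive exhalation: V(t)/V₀ = e^(−t/τ) = e^(−0.82/1.092) = 0.4719.
Fraction remaining = 0.4719 → 47.19%.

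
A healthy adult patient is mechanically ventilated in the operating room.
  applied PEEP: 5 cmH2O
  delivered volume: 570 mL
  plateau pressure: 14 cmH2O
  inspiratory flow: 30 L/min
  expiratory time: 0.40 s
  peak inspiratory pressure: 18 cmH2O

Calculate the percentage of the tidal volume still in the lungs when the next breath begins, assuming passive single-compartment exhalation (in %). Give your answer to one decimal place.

45.4

Flow: 30 L/min ÷ 60 = 0.5 L/s.
R = (PIP − Pplat)/V̇ = (18 − 14) / 0.5 = 4.0/0.5 = 8.0 cmH2O·s/L.
C = Vt/(Pplat − PEEP) = 570.0 / (14 − 5) = 570.0/9.0 = 63.333 mL/cmH2O.
τ = R × C = 8.0 × 0.06333 L/cmH2O = 0.5066 s.
Fraction remaining at end-expiration = e^(−Te/τ) = e^(−0.40/0.5066) = 0.454 → 45.4%.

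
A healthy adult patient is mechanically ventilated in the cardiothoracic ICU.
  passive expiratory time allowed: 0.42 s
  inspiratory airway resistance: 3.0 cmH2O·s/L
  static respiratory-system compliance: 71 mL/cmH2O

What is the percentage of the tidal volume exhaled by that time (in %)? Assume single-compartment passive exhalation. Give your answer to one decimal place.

τ = R × C = 3.0 × 71 mL/cmH2O = 3.0 × 0.071 L/cmH2O = 0.213 s.
Passive exhalation: V(t)/V₀ = e^(−t/τ) = e^(−0.42/0.213) = 0.1392.
Fraction exhaled = 1 − 0.1392 = 0.8608 → 86.08%.

86.1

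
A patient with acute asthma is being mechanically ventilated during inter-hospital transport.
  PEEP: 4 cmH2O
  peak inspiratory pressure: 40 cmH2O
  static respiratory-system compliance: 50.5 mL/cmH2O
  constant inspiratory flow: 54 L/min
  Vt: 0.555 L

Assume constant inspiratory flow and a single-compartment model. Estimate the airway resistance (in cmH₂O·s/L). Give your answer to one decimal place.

27.8

Flow: 54 L/min ÷ 60 = 0.9 L/s.
Equation of motion (constant flow): PIP = Vt/C + R·V̇ + PEEP.
R·V̇ = PIP − Vt/C − PEEP = 40 − 555/50.5 − 4 = 40 − 10.99 − 4 = 25.01 cmH2O.
R = 25.01 / 0.9 = 27.789 cmH2O·s/L.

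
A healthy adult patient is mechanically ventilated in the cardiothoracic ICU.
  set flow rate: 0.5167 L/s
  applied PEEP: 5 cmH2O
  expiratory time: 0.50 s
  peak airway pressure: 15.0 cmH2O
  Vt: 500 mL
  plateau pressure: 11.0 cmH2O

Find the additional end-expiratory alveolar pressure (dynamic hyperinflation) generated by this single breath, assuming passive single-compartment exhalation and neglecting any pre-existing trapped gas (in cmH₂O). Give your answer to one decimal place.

R = (PIP − Pplat)/V̇ = (15.0 − 11.0) / 0.5167 = 4.0/0.5167 = 7.741 cmH2O·s/L.
C = Vt/(Pplat − PEEP) = 500.0 / (11.0 − 5) = 500.0/6.0 = 83.333 mL/cmH2O.
τ = R × C = 7.741 × 0.08333 L/cmH2O = 0.6451 s.
Fraction remaining = e^(−Te/τ) = e^(−0.50/0.6451) = 0.4607; trapped volume = 500.0 × 0.4607 = 230.35 mL.
Additional alveolar pressure from trapping ≈ V_trapped / C = 230.35 / 83.333 = 2.764 cmH2O.

2.8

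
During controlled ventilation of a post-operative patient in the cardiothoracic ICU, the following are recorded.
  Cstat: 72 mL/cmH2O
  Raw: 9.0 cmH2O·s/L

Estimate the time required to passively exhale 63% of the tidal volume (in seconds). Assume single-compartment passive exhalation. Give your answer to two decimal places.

0.64

τ = R × C = 9.0 × 72 mL/cmH2O = 9.0 × 0.072 L/cmH2O = 0.648 s.
Exhaled fraction f = 1 − e^(−t/τ) → t = −τ·ln(1 − f) = −0.648·ln(0.37) = 0.6443 s.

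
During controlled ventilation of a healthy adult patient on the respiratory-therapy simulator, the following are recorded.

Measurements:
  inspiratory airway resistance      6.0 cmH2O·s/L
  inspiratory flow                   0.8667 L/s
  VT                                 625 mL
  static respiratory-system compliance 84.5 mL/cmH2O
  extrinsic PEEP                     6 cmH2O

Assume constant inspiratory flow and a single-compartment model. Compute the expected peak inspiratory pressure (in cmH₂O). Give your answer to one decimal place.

Equation of motion (constant flow): PIP = Vt/C + R·V̇ + PEEP.
PIP = 625/84.5 + 6.0×0.8667 + 6 = 7.396 + 5.2 + 6 = 18.596 cmH2O.

18.6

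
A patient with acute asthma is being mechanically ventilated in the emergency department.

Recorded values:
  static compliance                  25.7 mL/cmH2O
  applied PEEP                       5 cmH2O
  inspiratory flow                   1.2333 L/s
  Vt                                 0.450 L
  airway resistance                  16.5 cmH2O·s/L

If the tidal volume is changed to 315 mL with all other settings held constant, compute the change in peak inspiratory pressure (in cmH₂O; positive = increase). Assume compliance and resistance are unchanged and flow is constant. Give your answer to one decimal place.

PIP = Vt/C + R·V̇ + PEEP (constant-flow equation of motion).
Only the elastic term changes: ΔPIP = ΔVt / C = (315 − 450) / 25.7 = -5.253 cmH2O.

-5.3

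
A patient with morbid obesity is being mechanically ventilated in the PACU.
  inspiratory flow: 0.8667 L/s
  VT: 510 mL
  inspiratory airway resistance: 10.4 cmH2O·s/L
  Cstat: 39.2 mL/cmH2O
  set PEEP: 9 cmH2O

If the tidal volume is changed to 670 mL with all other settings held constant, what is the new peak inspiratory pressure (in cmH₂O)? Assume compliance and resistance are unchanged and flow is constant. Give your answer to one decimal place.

35.1

PIP = Vt/C + R·V̇ + PEEP (constant-flow equation of motion).
Only the elastic term changes: ΔPIP = ΔVt / C = (670 − 510) / 39.2 = 4.082 cmH2O.
Original PIP = 510/39.2 + 10.4×0.8667 + 9 = 31.024 cmH2O; new PIP = 31.024 + (4.082) = 35.106 cmH2O.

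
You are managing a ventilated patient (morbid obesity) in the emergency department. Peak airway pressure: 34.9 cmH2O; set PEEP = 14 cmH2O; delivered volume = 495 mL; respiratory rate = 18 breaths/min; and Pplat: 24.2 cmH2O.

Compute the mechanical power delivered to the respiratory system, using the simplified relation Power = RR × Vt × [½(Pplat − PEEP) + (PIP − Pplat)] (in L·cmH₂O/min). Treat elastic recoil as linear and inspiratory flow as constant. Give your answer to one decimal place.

Per-breath work = Vt × [½(Pplat−PEEP) + (PIP−Pplat)] = 0.495 × [0.5×10.2 + 10.7] = 0.495 × 15.8 = 7.821 L·cmH2O.
Power = 18 × 7.821 = 140.78 L·cmH2O/min.

140.8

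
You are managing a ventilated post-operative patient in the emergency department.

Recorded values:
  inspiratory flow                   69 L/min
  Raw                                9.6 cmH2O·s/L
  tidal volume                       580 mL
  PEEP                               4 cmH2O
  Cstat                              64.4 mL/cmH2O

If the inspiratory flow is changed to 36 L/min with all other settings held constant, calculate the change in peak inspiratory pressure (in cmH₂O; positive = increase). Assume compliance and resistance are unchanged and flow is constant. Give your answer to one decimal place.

Flow: 69 L/min ÷ 60 = 1.15 L/s.
New flow: 36 L/min ÷ 60 = 0.6 L/s.
PIP = Vt/C + R·V̇ + PEEP (constant-flow equation of motion).
Only the resistive term changes: ΔPIP = R × ΔV̇ = 9.6 × (0.6 − 1.15) = 9.6 × -0.55 = -5.28 cmH2O.

-5.3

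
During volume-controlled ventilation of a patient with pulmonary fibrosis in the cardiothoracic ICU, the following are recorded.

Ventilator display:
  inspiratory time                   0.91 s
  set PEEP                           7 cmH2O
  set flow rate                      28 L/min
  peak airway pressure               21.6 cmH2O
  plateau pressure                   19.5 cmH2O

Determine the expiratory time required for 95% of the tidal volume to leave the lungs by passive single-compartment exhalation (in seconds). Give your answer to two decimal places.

0.46

Flow: 28 L/min ÷ 60 = 0.4667 L/s.
Vt = flow × Ti = 0.4667 L/s × 0.91 s × 1000 mL/L = 424.7 mL.
R = (PIP − Pplat)/V̇ = (21.6 − 19.5) / 0.4667 = 2.1/0.4667 = 4.5 cmH2O·s/L.
C = Vt/(Pplat − PEEP) = 424.7 / (19.5 − 7) = 424.7/12.5 = 33.976 mL/cmH2O.
τ = R × C = 4.5 × 0.03398 L/cmH2O = 0.1529 s.
t = −τ·ln(1 − 0.95) = −0.1529·ln(0.05) = 0.458 s.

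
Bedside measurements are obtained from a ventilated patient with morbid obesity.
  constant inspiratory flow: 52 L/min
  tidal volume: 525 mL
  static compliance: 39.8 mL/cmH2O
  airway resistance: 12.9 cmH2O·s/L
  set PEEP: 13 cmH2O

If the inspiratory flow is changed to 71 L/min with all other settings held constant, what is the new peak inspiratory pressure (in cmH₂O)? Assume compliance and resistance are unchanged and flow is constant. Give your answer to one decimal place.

Flow: 52 L/min ÷ 60 = 0.8667 L/s.
New flow: 71 L/min ÷ 60 = 1.1833 L/s.
PIP = Vt/C + R·V̇ + PEEP (constant-flow equation of motion).
Only the resistive term changes: ΔPIP = R × ΔV̇ = 12.9 × (1.1833 − 0.8667) = 12.9 × 0.3166 = 4.084 cmH2O.
Original PIP = 525/39.8 + 12.9×0.8667 + 13 = 37.371 cmH2O; new PIP = 37.371 + (4.084) = 41.455 cmH2O.

41.5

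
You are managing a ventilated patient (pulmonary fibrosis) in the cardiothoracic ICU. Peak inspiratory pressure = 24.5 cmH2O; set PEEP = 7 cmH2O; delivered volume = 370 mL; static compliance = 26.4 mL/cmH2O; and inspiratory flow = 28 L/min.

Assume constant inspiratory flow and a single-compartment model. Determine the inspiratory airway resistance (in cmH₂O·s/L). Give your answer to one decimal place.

7.5

Flow: 28 L/min ÷ 60 = 0.4667 L/s.
Equation of motion (constant flow): PIP = Vt/C + R·V̇ + PEEP.
R·V̇ = PIP − Vt/C − PEEP = 24.5 − 370/26.4 − 7 = 24.5 − 14.015 − 7 = 3.485 cmH2O.
R = 3.485 / 0.4667 = 7.467 cmH2O·s/L.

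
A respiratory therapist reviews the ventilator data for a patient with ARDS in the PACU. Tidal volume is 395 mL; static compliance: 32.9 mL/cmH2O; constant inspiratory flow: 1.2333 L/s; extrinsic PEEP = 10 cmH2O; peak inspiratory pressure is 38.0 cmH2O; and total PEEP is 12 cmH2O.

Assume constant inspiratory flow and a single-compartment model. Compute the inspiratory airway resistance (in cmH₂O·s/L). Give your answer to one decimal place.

Total PEEP = 12 cmH2O (set 10 + intrinsic 2); this is the baseline alveolar pressure.
Equation of motion (constant flow): PIP = Vt/C + R·V̇ + PEEP.
R·V̇ = PIP − Vt/C − PEEP = 38.0 − 395/32.9 − 12 = 38.0 − 12.006 − 12 = 13.994 cmH2O.
R = 13.994 / 1.2333 = 11.347 cmH2O·s/L.

11.3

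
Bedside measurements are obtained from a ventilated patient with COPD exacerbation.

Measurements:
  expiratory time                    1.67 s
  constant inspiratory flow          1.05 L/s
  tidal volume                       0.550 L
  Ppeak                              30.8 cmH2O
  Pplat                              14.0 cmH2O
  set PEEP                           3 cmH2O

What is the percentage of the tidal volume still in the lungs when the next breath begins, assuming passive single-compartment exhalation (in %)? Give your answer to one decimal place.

12.4

R = (PIP − Pplat)/V̇ = (30.8 − 14.0) / 1.05 = 16.8/1.05 = 16.0 cmH2O·s/L.
C = Vt/(Pplat − PEEP) = 550.0 / (14.0 − 3) = 550.0/11.0 = 50.0 mL/cmH2O.
τ = R × C = 16.0 × 0.05 L/cmH2O = 0.8 s.
Fraction remaining at end-expiration = e^(−Te/τ) = e^(−1.67/0.8) = 0.124 → 12.4%.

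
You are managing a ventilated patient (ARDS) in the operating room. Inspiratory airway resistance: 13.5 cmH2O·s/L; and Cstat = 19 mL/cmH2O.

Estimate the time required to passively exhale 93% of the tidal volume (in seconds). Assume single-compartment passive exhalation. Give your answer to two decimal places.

τ = R × C = 13.5 × 19 mL/cmH2O = 13.5 × 0.019 L/cmH2O = 0.2565 s.
Exhaled fraction f = 1 − e^(−t/τ) → t = −τ·ln(1 − f) = −0.2565·ln(0.07) = 0.6821 s.

0.68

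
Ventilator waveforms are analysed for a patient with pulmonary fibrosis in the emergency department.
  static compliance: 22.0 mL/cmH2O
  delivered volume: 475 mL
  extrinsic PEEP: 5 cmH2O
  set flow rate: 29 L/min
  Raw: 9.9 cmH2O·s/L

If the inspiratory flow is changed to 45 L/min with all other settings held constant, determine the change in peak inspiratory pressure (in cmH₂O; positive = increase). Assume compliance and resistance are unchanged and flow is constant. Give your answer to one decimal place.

2.6

Flow: 29 L/min ÷ 60 = 0.4833 L/s.
New flow: 45 L/min ÷ 60 = 0.75 L/s.
PIP = Vt/C + R·V̇ + PEEP (constant-flow equation of motion).
Only the resistive term changes: ΔPIP = R × ΔV̇ = 9.9 × (0.75 − 0.4833) = 9.9 × 0.2667 = 2.64 cmH2O.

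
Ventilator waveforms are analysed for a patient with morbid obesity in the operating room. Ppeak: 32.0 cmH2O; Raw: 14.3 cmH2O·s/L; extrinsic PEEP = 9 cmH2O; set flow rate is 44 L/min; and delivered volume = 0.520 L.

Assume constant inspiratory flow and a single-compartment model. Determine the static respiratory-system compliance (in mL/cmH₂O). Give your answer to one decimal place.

41.6

Flow: 44 L/min ÷ 60 = 0.7333 L/s.
Equation of motion (constant flow): PIP = Vt/C + R·V̇ + PEEP.
Vt/C = PIP − R·V̇ − PEEP = 32.0 − 14.3×0.7333 − 9 = 32.0 − 10.486 − 9 = 12.514 cmH2O.
C = Vt / 12.514 = 520 / 12.514 = 41.553 mL/cmH2O.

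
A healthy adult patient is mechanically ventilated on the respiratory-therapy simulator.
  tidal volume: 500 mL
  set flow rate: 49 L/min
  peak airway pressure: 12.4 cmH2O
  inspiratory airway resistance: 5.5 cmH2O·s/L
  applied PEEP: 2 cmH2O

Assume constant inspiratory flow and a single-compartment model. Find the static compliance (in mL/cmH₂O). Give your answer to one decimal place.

Flow: 49 L/min ÷ 60 = 0.8167 L/s.
Equation of motion (constant flow): PIP = Vt/C + R·V̇ + PEEP.
Vt/C = PIP − R·V̇ − PEEP = 12.4 − 5.5×0.8167 − 2 = 12.4 − 4.492 − 2 = 5.908 cmH2O.
C = Vt / 5.908 = 500 / 5.908 = 84.631 mL/cmH2O.

84.6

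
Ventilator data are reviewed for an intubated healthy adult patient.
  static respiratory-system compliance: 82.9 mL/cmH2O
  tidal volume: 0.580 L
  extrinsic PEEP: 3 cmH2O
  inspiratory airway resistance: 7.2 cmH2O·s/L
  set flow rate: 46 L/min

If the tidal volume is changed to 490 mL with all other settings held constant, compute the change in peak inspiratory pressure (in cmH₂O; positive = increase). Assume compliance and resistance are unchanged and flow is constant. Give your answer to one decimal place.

-1.1

PIP = Vt/C + R·V̇ + PEEP (constant-flow equation of motion).
Only the elastic term changes: ΔPIP = ΔVt / C = (490 − 580) / 82.9 = -1.086 cmH2O.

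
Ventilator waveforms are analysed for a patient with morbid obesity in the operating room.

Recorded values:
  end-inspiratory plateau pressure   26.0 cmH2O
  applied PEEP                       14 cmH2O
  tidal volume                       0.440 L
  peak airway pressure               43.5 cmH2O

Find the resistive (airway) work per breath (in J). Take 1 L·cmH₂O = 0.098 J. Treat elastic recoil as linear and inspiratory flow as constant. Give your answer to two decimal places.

0.75

With constant inspiratory flow the resistive pressure is constant at PIP − Pplat = 43.5 − 26.0 = 17.5 cmH2O, so resistive work = 17.5 × 0.440 = 7.7 L·cmH2O.
× 0.098 J/(L·cmH2O) → 0.7546 J.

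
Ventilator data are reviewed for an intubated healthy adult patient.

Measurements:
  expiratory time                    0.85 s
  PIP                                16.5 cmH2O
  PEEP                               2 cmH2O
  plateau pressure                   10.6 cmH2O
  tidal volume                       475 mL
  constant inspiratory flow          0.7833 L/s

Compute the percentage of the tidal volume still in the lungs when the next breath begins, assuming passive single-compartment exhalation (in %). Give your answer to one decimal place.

13.0

R = (PIP − Pplat)/V̇ = (16.5 − 10.6) / 0.7833 = 5.9/0.7833 = 7.532 cmH2O·s/L.
C = Vt/(Pplat − PEEP) = 475.0 / (10.6 − 2) = 475.0/8.6 = 55.233 mL/cmH2O.
τ = R × C = 7.532 × 0.05523 L/cmH2O = 0.416 s.
Fraction remaining at end-expiration = e^(−Te/τ) = e^(−0.85/0.416) = 0.1296 → 12.96%.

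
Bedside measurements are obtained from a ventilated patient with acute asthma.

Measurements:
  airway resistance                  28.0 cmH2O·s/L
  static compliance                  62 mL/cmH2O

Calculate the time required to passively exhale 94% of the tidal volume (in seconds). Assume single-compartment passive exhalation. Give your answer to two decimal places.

τ = R × C = 28.0 × 62 mL/cmH2O = 28.0 × 0.062 L/cmH2O = 1.736 s.
Exhaled fraction f = 1 − e^(−t/τ) → t = −τ·ln(1 − f) = −1.736·ln(0.06) = 4.884 s.

4.88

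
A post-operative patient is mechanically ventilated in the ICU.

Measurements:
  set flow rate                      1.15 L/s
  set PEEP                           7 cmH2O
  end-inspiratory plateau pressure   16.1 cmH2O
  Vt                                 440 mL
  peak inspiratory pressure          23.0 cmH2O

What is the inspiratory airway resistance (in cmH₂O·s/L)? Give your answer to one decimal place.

6.0

Raw = (PIP − Pplat) / flow = (23.0 − 16.1) / 1.15 = 6.9 / 1.15 = 6.0 cmH2O·s/L.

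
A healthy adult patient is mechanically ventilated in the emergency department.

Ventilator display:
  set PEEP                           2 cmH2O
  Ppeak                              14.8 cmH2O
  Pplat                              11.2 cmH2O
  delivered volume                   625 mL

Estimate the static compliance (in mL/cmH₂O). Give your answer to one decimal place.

Cstat = Vt / (Pplat − PEEP) = 625 / (11.2 − 2) = 625 / 9.2 = 67.935 mL/cmH2O.

67.9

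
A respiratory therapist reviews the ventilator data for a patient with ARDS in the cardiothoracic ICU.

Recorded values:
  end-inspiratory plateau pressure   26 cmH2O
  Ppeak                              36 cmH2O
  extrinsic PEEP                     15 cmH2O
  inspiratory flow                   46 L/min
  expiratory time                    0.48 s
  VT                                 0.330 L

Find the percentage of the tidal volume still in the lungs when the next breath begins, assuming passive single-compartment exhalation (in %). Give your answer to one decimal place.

Flow: 46 L/min ÷ 60 = 0.7667 L/s.
R = (PIP − Pplat)/V̇ = (36 − 26) / 0.7667 = 10.0/0.7667 = 13.043 cmH2O·s/L.
C = Vt/(Pplat − PEEP) = 330.0 / (26 − 15) = 330.0/11.0 = 30.0 mL/cmH2O.
τ = R × C = 13.043 × 0.03 L/cmH2O = 0.3913 s.
Fraction remaining at end-expiration = e^(−Te/τ) = e^(−0.48/0.3913) = 0.2933 → 29.33%.

29.3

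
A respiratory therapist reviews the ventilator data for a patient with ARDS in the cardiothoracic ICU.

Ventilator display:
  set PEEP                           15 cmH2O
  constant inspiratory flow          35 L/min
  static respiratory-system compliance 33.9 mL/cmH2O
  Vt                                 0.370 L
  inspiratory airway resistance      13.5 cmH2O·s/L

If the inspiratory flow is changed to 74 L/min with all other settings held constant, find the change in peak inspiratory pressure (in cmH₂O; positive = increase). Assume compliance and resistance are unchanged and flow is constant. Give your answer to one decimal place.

Flow: 35 L/min ÷ 60 = 0.5833 L/s.
New flow: 74 L/min ÷ 60 = 1.2333 L/s.
PIP = Vt/C + R·V̇ + PEEP (constant-flow equation of motion).
Only the resistive term changes: ΔPIP = R × ΔV̇ = 13.5 × (1.2333 − 0.5833) = 13.5 × 0.65 = 8.775 cmH2O.

8.8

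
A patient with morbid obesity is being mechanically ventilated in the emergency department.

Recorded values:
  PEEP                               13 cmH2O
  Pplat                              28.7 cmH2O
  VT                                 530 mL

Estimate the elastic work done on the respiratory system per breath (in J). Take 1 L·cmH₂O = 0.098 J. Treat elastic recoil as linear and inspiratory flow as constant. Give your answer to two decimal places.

Elastic work ≈ ½ × (Pplat − PEEP) × Vt = 0.5 × (28.7 − 13) × 0.530 L = 0.5 × 15.7 × 0.530 = 4.161 L·cmH2O.
× 0.098 J/(L·cmH2O) → 0.4078 J.

0.41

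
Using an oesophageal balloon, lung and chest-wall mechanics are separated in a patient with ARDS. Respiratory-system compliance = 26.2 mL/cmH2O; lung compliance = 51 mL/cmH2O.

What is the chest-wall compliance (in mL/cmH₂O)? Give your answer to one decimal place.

53.9

1/Ccw = 1/Crs − 1/CL.
1/Ccw = 1/26.2 − 1/51 = 0.01856.
Ccw = 53.879 mL/cmH2O.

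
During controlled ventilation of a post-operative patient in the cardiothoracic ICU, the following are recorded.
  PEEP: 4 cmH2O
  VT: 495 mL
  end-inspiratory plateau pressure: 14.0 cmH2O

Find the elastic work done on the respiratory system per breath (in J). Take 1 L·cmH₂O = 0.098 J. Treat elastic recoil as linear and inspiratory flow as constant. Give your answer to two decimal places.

Elastic work ≈ ½ × (Pplat − PEEP) × Vt = 0.5 × (14.0 − 4) × 0.495 L = 0.5 × 10.0 × 0.495 = 2.475 L·cmH2O.
× 0.098 J/(L·cmH2O) → 0.2426 J.

0.24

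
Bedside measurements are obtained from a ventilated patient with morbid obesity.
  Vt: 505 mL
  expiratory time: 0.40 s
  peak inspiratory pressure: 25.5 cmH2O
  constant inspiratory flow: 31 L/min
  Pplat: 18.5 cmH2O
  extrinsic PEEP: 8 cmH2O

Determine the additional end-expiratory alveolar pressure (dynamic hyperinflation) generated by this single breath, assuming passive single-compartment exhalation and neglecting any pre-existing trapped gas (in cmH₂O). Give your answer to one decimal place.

5.7

Flow: 31 L/min ÷ 60 = 0.5167 L/s.
R = (PIP − Pplat)/V̇ = (25.5 − 18.5) / 0.5167 = 7.0/0.5167 = 13.548 cmH2O·s/L.
C = Vt/(Pplat − PEEP) = 505.0 / (18.5 − 8) = 505.0/10.5 = 48.095 mL/cmH2O.
τ = R × C = 13.548 × 0.0481 L/cmH2O = 0.6517 s.
Fraction remaining = e^(−Te/τ) = e^(−0.40/0.6517) = 0.5413; trapped volume = 505.0 × 0.5413 = 273.36 mL.
Additional alveolar pressure from trapping ≈ V_trapped / C = 273.36 / 48.095 = 5.684 cmH2O.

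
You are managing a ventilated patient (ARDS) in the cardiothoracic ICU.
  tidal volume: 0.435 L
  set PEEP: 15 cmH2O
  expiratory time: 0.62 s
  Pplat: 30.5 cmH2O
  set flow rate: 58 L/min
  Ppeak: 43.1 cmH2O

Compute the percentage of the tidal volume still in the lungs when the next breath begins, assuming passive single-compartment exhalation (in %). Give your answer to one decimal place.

18.4

Flow: 58 L/min ÷ 60 = 0.9667 L/s.
R = (PIP − Pplat)/V̇ = (43.1 − 30.5) / 0.9667 = 12.6/0.9667 = 13.034 cmH2O·s/L.
C = Vt/(Pplat − PEEP) = 435.0 / (30.5 − 15) = 435.0/15.5 = 28.065 mL/cmH2O.
τ = R × C = 13.034 × 0.02807 L/cmH2O = 0.3659 s.
Fraction remaining at end-expiration = e^(−Te/τ) = e^(−0.62/0.3659) = 0.1837 → 18.37%.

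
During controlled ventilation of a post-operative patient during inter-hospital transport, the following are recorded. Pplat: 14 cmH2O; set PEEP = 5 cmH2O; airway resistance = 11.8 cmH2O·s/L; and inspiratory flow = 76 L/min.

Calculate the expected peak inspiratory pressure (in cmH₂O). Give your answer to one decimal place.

Flow: 76 L/min ÷ 60 = 1.2667 L/s.
PIP = Pplat + Raw × flow = 14 + 11.8 × 1.2667 = 14 + 14.947 = 28.947 cmH2O.

28.9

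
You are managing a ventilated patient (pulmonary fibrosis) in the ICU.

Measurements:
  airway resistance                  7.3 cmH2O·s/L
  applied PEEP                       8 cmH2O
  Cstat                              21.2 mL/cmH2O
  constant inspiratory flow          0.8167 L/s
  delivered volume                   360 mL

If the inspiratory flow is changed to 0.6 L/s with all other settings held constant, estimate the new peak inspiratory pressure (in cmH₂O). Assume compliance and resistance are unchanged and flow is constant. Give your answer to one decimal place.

PIP = Vt/C + R·V̇ + PEEP (constant-flow equation of motion).
Only the resistive term changes: ΔPIP = R × ΔV̇ = 7.3 × (0.6 − 0.8167) = 7.3 × -0.2167 = -1.582 cmH2O.
Original PIP = 360/21.2 + 7.3×0.8167 + 8 = 30.943 cmH2O; new PIP = 30.943 + (-1.582) = 29.361 cmH2O.

29.4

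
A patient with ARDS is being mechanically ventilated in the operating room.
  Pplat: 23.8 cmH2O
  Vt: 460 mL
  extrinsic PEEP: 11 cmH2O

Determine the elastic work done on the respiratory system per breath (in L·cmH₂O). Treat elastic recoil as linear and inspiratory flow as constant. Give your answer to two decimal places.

Elastic work ≈ ½ × (Pplat − PEEP) × Vt = 0.5 × (23.8 − 11) × 0.460 L = 0.5 × 12.8 × 0.460 = 2.944 L·cmH2O.

2.94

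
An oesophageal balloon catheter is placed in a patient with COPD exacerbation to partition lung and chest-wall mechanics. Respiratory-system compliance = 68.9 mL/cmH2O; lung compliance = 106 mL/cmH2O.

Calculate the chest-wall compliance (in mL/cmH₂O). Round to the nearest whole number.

197

1/Ccw = 1/Crs − 1/CL.
1/Ccw = 1/68.9 − 1/106 = 0.00508.
Ccw = 196.85 mL/cmH2O.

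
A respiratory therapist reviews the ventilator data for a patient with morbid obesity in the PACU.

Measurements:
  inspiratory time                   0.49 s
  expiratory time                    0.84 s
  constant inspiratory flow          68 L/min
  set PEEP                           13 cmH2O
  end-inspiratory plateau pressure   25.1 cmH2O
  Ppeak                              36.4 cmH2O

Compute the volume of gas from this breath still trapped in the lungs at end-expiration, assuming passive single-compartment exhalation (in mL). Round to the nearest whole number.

Flow: 68 L/min ÷ 60 = 1.1333 L/s.
Vt = flow × Ti = 1.1333 L/s × 0.49 s × 1000 mL/L = 555.32 mL.
R = (PIP − Pplat)/V̇ = (36.4 − 25.1) / 1.1333 = 11.3/1.1333 = 9.971 cmH2O·s/L.
C = Vt/(Pplat − PEEP) = 555.32 / (25.1 − 13) = 555.32/12.1 = 45.894 mL/cmH2O.
τ = R × C = 9.971 × 0.04589 L/cmH2O = 0.4576 s.
Fraction remaining = e^(−Te/τ) = e^(−0.84/0.4576) = 0.1595.
Trapped volume = 555.32 × 0.1595 = 88.574 mL.

89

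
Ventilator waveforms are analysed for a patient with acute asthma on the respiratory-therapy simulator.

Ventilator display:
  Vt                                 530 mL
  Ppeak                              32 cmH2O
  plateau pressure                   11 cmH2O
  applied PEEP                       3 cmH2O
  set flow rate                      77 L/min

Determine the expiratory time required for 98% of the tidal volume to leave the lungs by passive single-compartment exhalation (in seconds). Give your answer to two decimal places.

4.24

Flow: 77 L/min ÷ 60 = 1.2833 L/s.
R = (PIP − Pplat)/V̇ = (32 − 11) / 1.2833 = 21.0/1.2833 = 16.364 cmH2O·s/L.
C = Vt/(Pplat − PEEP) = 530.0 / (11 − 3) = 530.0/8.0 = 66.25 mL/cmH2O.
τ = R × C = 16.364 × 0.06625 L/cmH2O = 1.084 s.
t = −τ·ln(1 − 0.98) = −1.084·ln(0.02) = 4.241 s.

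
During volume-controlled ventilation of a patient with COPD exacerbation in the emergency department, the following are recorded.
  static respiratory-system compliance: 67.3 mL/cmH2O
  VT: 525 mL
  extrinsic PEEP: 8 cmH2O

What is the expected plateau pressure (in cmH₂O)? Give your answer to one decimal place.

15.8

Pplat = PEEP + Vt / Cstat = 8 + 525 / 67.3 = 8 + 7.801 = 15.801 cmH2O.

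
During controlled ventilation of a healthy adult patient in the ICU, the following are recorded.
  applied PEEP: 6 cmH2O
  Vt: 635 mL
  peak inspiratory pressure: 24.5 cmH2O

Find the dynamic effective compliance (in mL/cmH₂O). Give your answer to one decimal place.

Dynamic compliance = Vt / (PIP − PEEP) = 635 / (24.5 − 6) = 635 / 18.5 = 34.324 mL/cmH2O.

34.3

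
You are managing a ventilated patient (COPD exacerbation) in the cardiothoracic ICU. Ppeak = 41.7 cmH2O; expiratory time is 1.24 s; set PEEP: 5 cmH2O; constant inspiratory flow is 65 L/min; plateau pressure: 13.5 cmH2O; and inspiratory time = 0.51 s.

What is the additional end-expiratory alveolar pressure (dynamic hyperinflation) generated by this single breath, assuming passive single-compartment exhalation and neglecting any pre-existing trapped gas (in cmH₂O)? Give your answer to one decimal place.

Flow: 65 L/min ÷ 60 = 1.0833 L/s.
Vt = flow × Ti = 1.0833 L/s × 0.51 s × 1000 mL/L = 552.48 mL.
R = (PIP − Pplat)/V̇ = (41.7 − 13.5) / 1.0833 = 28.2/1.0833 = 26.032 cmH2O·s/L.
C = Vt/(Pplat − PEEP) = 552.48 / (13.5 − 5) = 552.48/8.5 = 64.998 mL/cmH2O.
τ = R × C = 26.032 × 0.065 L/cmH2O = 1.692 s.
Fraction remaining = e^(−Te/τ) = e^(−1.24/1.692) = 0.4805; trapped volume = 552.48 × 0.4805 = 265.47 mL.
Additional alveolar pressure from trapping ≈ V_trapped / C = 265.47 / 64.998 = 4.084 cmH2O.

4.1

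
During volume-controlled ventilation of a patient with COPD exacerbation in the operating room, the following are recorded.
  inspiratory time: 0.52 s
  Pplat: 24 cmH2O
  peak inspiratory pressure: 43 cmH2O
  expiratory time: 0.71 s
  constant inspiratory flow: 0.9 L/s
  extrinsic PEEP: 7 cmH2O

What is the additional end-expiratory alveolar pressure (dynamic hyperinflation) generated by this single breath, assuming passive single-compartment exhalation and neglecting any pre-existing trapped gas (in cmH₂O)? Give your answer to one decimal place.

Vt = flow × Ti = 0.9 L/s × 0.52 s × 1000 mL/L = 468.0 mL.
R = (PIP − Pplat)/V̇ = (43 − 24) / 0.9 = 19.0/0.9 = 21.111 cmH2O·s/L.
C = Vt/(Pplat − PEEP) = 468.0 / (24 − 7) = 468.0/17.0 = 27.529 mL/cmH2O.
τ = R × C = 21.111 × 0.02753 L/cmH2O = 0.5812 s.
Fraction remaining = e^(−Te/τ) = e^(−0.71/0.5812) = 0.2948; trapped volume = 468.0 × 0.2948 = 137.97 mL.
Additional alveolar pressure from trapping ≈ V_trapped / C = 137.97 / 27.529 = 5.012 cmH2O.

5.0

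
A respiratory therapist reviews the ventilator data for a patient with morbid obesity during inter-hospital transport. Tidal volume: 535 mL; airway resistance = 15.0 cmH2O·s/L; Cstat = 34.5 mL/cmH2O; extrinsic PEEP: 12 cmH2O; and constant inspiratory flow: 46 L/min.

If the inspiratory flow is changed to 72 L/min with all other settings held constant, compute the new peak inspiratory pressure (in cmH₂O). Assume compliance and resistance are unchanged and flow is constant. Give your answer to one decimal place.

Flow: 46 L/min ÷ 60 = 0.7667 L/s.
New flow: 72 L/min ÷ 60 = 1.2 L/s.
PIP = Vt/C + R·V̇ + PEEP (constant-flow equation of motion).
Only the resistive term changes: ΔPIP = R × ΔV̇ = 15.0 × (1.2 − 0.7667) = 15.0 × 0.4333 = 6.5 cmH2O.
Original PIP = 535/34.5 + 15.0×0.7667 + 12 = 39.008 cmH2O; new PIP = 39.008 + (6.5) = 45.508 cmH2O.

45.5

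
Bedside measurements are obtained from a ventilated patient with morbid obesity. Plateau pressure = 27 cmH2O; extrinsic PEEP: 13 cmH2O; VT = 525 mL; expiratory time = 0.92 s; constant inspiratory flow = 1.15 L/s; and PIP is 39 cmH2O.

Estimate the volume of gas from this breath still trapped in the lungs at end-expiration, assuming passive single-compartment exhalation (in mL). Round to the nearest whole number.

50

R = (PIP − Pplat)/V̇ = (39 − 27) / 1.15 = 12.0/1.15 = 10.435 cmH2O·s/L.
C = Vt/(Pplat − PEEP) = 525.0 / (27 − 13) = 525.0/14.0 = 37.5 mL/cmH2O.
τ = R × C = 10.435 × 0.0375 L/cmH2O = 0.3913 s.
Fraction remaining = e^(−Te/τ) = e^(−0.92/0.3913) = 0.09526.
Trapped volume = 525.0 × 0.09526 = 50.012 mL.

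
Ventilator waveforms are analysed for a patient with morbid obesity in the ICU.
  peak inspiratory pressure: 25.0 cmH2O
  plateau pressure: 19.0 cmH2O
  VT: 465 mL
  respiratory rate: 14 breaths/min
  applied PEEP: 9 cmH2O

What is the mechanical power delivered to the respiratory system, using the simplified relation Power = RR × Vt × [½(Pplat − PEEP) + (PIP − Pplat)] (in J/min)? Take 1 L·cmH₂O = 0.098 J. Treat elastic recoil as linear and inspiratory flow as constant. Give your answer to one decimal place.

7.0

Per-breath work = Vt × [½(Pplat−PEEP) + (PIP−Pplat)] = 0.465 × [0.5×10.0 + 6.0] = 0.465 × 11.0 = 5.115 L·cmH2O.
Power = 14 × 5.115 = 71.61 L·cmH2O/min.
× 0.098 J/(L·cmH2O) → 7.018 J/min.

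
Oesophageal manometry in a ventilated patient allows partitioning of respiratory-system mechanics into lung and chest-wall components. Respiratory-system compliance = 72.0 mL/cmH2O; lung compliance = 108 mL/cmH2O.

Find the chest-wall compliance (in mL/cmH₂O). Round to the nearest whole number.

1/Ccw = 1/Crs − 1/CL.
1/Ccw = 1/72.0 − 1/108 = 0.00463.
Ccw = 215.98 mL/cmH2O.

216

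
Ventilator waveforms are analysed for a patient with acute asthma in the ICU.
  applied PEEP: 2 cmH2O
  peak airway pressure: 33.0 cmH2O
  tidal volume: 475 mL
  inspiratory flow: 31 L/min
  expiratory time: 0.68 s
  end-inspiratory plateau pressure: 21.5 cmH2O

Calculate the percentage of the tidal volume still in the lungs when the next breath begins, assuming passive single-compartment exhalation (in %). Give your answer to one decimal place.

28.5

Flow: 31 L/min ÷ 60 = 0.5167 L/s.
R = (PIP − Pplat)/V̇ = (33.0 − 21.5) / 0.5167 = 11.5/0.5167 = 22.257 cmH2O·s/L.
C = Vt/(Pplat − PEEP) = 475.0 / (21.5 − 2) = 475.0/19.5 = 24.359 mL/cmH2O.
τ = R × C = 22.257 × 0.02436 L/cmH2O = 0.5422 s.
Fraction remaining at end-expiration = e^(−Te/τ) = e^(−0.68/0.5422) = 0.2853 → 28.53%.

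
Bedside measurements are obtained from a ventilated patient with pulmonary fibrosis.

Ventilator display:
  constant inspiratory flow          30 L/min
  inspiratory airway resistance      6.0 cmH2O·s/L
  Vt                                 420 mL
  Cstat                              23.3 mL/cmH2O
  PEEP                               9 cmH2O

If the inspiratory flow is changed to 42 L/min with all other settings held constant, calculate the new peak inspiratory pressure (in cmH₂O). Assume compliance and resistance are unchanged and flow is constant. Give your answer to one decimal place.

Flow: 30 L/min ÷ 60 = 0.5 L/s.
New flow: 42 L/min ÷ 60 = 0.7 L/s.
PIP = Vt/C + R·V̇ + PEEP (constant-flow equation of motion).
Only the resistive term changes: ΔPIP = R × ΔV̇ = 6.0 × (0.7 − 0.5) = 6.0 × 0.2 = 1.2 cmH2O.
Original PIP = 420/23.3 + 6.0×0.5 + 9 = 30.026 cmH2O; new PIP = 30.026 + (1.2) = 31.226 cmH2O.

31.2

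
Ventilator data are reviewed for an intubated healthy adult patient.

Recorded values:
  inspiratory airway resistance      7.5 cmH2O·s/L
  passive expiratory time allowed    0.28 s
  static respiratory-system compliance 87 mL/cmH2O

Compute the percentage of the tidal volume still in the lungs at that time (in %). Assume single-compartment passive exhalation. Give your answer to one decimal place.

65.1

τ = R × C = 7.5 × 87 mL/cmH2O = 7.5 × 0.087 L/cmH2O = 0.6525 s.
Passive exhalation: V(t)/V₀ = e^(−t/τ) = e^(−0.28/0.6525) = 0.6511.
Fraction remaining = 0.6511 → 65.11%.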